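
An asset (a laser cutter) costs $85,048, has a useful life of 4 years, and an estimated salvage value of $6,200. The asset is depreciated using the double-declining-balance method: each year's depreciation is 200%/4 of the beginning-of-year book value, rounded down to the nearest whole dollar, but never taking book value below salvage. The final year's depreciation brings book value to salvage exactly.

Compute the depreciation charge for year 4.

Depreciable base = $85,048 − $6,200 = $78,848.
Year 1: ⌊$85,048 × 200%/4⌋ = $42,524. Book value $42,524.
Year 2: ⌊$42,524 × 200%/4⌋ = $21,262. Book value $21,262.
Year 3: ⌊$21,262 × 200%/4⌋ = $10,631. Book value $10,631.
Year 4 (final): $10,631 − $6,200 = $4,431. Book value $6,200.

$4,431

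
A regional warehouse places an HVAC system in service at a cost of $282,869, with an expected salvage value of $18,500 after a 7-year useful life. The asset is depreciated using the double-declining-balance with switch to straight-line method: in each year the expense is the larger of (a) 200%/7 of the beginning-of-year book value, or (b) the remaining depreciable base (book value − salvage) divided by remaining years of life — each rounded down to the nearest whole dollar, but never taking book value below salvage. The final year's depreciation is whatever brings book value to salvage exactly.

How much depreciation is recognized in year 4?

$29,453

Depreciable base = $282,869 − $18,500 = $264,369.
Year 1: DB = ⌊$282,869 × 200%/7⌋ = $80,819; SL = ⌊$264,369/7⌋ = $37,767 → take DB $80,819. Book value $202,050.
Year 2: DB = ⌊$202,050 × 200%/7⌋ = $57,728; SL = ⌊$183,550/6⌋ = $30,591 → take DB $57,728. Book value $144,322.
Year 3: DB = ⌊$144,322 × 200%/7⌋ = $41,234; SL = ⌊$125,822/5⌋ = $25,164 → take DB $41,234. Book value $103,088.
Year 4: DB = ⌊$103,088 × 200%/7⌋ = $29,453; SL = ⌊$84,588/4⌋ = $21,147 → take DB $29,453. Book value $73,635.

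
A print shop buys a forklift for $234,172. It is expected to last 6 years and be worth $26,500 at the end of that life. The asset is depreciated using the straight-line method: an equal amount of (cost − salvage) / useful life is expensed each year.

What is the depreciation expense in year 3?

$34,612

Depreciable base = $234,172 − $26,500 = $207,672.
Annual expense = $207,672 / 6 = $34,612.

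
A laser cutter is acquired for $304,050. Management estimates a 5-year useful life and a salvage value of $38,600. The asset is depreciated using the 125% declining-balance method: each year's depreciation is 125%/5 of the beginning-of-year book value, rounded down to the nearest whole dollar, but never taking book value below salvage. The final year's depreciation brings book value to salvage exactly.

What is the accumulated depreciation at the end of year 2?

$133,021

Depreciable base = $304,050 − $38,600 = $265,450.
Year 1: ⌊$304,050 × 125%/5⌋ = $76,012. Book value $228,038.
Year 2: ⌊$228,038 × 125%/5⌋ = $57,009. Book value $171,029.
Accumulated through year 2 = $304,050 − $171,029 = $133,021.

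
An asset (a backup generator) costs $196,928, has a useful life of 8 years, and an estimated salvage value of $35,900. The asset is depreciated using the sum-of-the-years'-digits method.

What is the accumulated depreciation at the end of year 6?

Depreciable base = $196,928 − $35,900 = $161,028.
Sum of the years' digits = 8+7+6+5+4+3+2+1 = 36.
Year 1: $161,028 × 8/36 = $35,784. Book value $161,144.
Year 2: $161,028 × 7/36 = $31,311. Book value $129,833.
Year 3: $161,028 × 6/36 = $26,838. Book value $102,995.
Year 4: $161,028 × 5/36 = $22,365. Book value $80,630.
Year 5: $161,028 × 4/36 = $17,892. Book value $62,738.
Year 6: $161,028 × 3/36 = $13,419. Book value $49,319.
Accumulated through year 6 = $196,928 − $49,319 = $147,609.

$147,609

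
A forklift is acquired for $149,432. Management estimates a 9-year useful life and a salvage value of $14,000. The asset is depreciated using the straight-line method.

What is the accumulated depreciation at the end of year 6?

Depreciable base = $149,432 − $14,000 = $135,432.
Annual expense = $135,432 / 9 = $15,048.
End of year 1: book value $134,384.
End of year 2: book value $119,336.
End of year 3: book value $104,288.
End of year 4: book value $89,240.
End of year 5: book value $74,192.
End of year 6: book value $59,144.
Accumulated through year 6 = $149,432 − $59,144 = $90,288.

$90,288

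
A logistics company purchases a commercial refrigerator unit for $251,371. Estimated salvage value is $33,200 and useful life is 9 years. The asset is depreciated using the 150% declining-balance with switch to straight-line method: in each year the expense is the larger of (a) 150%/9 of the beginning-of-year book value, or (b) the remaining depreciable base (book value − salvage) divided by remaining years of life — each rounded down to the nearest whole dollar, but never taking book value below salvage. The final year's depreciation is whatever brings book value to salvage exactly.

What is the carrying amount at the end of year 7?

Depreciable base = $251,371 − $33,200 = $218,171.
Year 1: DB = ⌊$251,371 × 150%/9⌋ = $41,895; SL = ⌊$218,171/9⌋ = $24,241 → take DB $41,895. Book value $209,476.
Year 2: DB = ⌊$209,476 × 150%/9⌋ = $34,912; SL = ⌊$176,276/8⌋ = $22,034 → take DB $34,912. Book value $174,564.
Year 3: DB = ⌊$174,564 × 150%/9⌋ = $29,094; SL = ⌊$141,364/7⌋ = $20,194 → take DB $29,094. Book value $145,470.
Year 4: DB = ⌊$145,470 × 150%/9⌋ = $24,245; SL = ⌊$112,270/6⌋ = $18,711 → take DB $24,245. Book value $121,225.
Year 5: DB = ⌊$121,225 × 150%/9⌋ = $20,204; SL = ⌊$88,025/5⌋ = $17,605 → take DB $20,204. Book value $101,021.
Year 6: DB = ⌊$101,021 × 150%/9⌋ = $16,836; SL = ⌊$67,821/4⌋ = $16,955 → take SL $16,955. Book value $84,066.
Year 7: DB = ⌊$84,066 × 150%/9⌋ = $14,011; SL = ⌊$50,866/3⌋ = $16,955 → take SL $16,955. Book value $67,111.

$67,111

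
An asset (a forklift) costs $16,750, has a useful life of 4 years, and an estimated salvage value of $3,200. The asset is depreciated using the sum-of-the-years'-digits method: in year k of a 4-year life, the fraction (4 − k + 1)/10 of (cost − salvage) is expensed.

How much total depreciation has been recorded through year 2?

Depreciable base = $16,750 − $3,200 = $13,550.
Sum of the years' digits = 4+3+2+1 = 10.
Year 1: $13,550 × 4/10 = $5,420. Book value $11,330.
Year 2: $13,550 × 3/10 = $4,065. Book value $7,265.
Accumulated through year 2 = $16,750 − $7,265 = $9,485.

$9,485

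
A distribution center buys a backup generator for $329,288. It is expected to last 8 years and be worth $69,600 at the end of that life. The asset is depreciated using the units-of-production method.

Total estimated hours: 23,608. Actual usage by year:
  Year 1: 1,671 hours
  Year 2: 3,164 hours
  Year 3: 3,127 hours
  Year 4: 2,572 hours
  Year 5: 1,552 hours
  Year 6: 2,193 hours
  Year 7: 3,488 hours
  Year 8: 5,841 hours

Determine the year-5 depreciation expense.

$17,072

Depreciable base = $329,288 − $69,600 = $259,688.
Rate = $259,688 / 23,608 hours = $11 per hour.
Year 1: 1,671 × $11 = $18,381. Book value $310,907.
Year 2: 3,164 × $11 = $34,804. Book value $276,103.
Year 3: 3,127 × $11 = $34,397. Book value $241,706.
Year 4: 2,572 × $11 = $28,292. Book value $213,414.
Year 5: 1,552 × $11 = $17,072. Book value $196,342.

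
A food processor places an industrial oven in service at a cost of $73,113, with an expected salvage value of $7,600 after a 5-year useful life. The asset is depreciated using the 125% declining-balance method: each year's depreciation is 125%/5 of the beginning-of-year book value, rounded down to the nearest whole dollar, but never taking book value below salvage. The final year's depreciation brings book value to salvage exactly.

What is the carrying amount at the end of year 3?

Depreciable base = $73,113 − $7,600 = $65,513.
Year 1: ⌊$73,113 × 125%/5⌋ = $18,278. Book value $54,835.
Year 2: ⌊$54,835 × 125%/5⌋ = $13,708. Book value $41,127.
Year 3: ⌊$41,127 × 125%/5⌋ = $10,281. Book value $30,846.

$30,846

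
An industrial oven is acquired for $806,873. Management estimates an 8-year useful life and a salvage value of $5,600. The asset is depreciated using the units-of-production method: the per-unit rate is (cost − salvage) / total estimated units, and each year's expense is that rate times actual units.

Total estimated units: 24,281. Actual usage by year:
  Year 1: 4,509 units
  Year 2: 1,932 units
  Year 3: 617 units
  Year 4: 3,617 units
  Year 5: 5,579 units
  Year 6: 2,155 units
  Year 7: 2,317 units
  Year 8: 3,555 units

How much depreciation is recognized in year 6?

$71,115

Depreciable base = $806,873 − $5,600 = $801,273.
Rate = $801,273 / 24,281 units = $33 per unit.
Year 1: 4,509 × $33 = $148,797. Book value $658,076.
Year 2: 1,932 × $33 = $63,756. Book value $594,320.
Year 3: 617 × $33 = $20,361. Book value $573,959.
Year 4: 3,617 × $33 = $119,361. Book value $454,598.
Year 5: 5,579 × $33 = $184,107. Book value $270,491.
Year 6: 2,155 × $33 = $71,115. Book value $199,376.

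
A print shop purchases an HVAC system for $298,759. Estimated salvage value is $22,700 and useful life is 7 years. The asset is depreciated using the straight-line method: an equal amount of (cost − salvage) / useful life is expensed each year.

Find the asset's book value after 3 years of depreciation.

$180,448

Depreciable base = $298,759 − $22,700 = $276,059.
Annual expense = $276,059 / 7 = $39,437.
End of year 1: book value $259,322.
End of year 2: book value $219,885.
End of year 3: book value $180,448.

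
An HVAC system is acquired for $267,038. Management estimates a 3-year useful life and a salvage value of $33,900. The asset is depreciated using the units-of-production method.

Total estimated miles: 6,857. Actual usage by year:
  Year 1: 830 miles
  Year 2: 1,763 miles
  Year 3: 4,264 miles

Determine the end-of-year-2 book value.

$178,876

Depreciable base = $267,038 − $33,900 = $233,138.
Rate = $233,138 / 6,857 miles = $34 per mile.
Year 1: 830 × $34 = $28,220. Book value $238,818.
Year 2: 1,763 × $34 = $59,942. Book value $178,876.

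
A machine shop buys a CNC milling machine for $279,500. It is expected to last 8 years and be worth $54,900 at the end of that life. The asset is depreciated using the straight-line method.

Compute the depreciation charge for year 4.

Depreciable base = $279,500 − $54,900 = $224,600.
Annual expense = $224,600 / 8 = $28,075.

$28,075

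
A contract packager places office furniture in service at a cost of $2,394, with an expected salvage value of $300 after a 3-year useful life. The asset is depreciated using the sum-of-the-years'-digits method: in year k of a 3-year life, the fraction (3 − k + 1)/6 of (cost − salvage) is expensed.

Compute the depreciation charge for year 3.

$349

Depreciable base = $2,394 − $300 = $2,094.
Sum of the years' digits = 3+2+1 = 6.
Year 1: $2,094 × 3/6 = $1,047. Book value $1,347.
Year 2: $2,094 × 2/6 = $698. Book value $649.
Year 3: $2,094 × 1/6 = $349. Book value $300.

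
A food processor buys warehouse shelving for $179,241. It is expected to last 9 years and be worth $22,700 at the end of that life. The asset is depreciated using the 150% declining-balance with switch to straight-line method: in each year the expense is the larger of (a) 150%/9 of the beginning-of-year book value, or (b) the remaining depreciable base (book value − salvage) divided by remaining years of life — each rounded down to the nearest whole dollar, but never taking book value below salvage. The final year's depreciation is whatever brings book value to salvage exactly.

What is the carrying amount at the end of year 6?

$59,702

Depreciable base = $179,241 − $22,700 = $156,541.
Year 1: DB = ⌊$179,241 × 150%/9⌋ = $29,873; SL = ⌊$156,541/9⌋ = $17,393 → take DB $29,873. Book value $149,368.
Year 2: DB = ⌊$149,368 × 150%/9⌋ = $24,894; SL = ⌊$126,668/8⌋ = $15,833 → take DB $24,894. Book value $124,474.
Year 3: DB = ⌊$124,474 × 150%/9⌋ = $20,745; SL = ⌊$101,774/7⌋ = $14,539 → take DB $20,745. Book value $103,729.
Year 4: DB = ⌊$103,729 × 150%/9⌋ = $17,288; SL = ⌊$81,029/6⌋ = $13,504 → take DB $17,288. Book value $86,441.
Year 5: DB = ⌊$86,441 × 150%/9⌋ = $14,406; SL = ⌊$63,741/5⌋ = $12,748 → take DB $14,406. Book value $72,035.
Year 6: DB = ⌊$72,035 × 150%/9⌋ = $12,005; SL = ⌊$49,335/4⌋ = $12,333 → take SL $12,333. Book value $59,702.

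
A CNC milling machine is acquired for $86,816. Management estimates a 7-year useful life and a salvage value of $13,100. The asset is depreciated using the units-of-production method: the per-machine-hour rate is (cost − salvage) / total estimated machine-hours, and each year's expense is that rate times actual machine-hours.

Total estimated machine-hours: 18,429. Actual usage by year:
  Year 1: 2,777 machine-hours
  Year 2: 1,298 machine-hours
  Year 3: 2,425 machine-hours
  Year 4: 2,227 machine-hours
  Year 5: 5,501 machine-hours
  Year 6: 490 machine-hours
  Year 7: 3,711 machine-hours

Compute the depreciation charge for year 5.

$22,004

Depreciable base = $86,816 − $13,100 = $73,716.
Rate = $73,716 / 18,429 machine-hours = $4 per machine-hour.
Year 1: 2,777 × $4 = $11,108. Book value $75,708.
Year 2: 1,298 × $4 = $5,192. Book value $70,516.
Year 3: 2,425 × $4 = $9,700. Book value $60,816.
Year 4: 2,227 × $4 = $8,908. Book value $51,908.
Year 5: 5,501 × $4 = $22,004. Book value $29,904.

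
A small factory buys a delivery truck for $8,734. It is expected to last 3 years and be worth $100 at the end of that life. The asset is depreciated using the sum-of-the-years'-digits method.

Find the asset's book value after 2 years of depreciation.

Depreciable base = $8,734 − $100 = $8,634.
Sum of the years' digits = 3+2+1 = 6.
Year 1: $8,634 × 3/6 = $4,317. Book value $4,417.
Year 2: $8,634 × 2/6 = $2,878. Book value $1,539.

$1,539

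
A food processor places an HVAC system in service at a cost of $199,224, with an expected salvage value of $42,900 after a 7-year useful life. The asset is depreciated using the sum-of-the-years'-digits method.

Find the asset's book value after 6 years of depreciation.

Depreciable base = $199,224 − $42,900 = $156,324.
Sum of the years' digits = 7+6+5+4+3+2+1 = 28.
Year 1: $156,324 × 7/28 = $39,081. Book value $160,143.
Year 2: $156,324 × 6/28 = $33,498. Book value $126,645.
Year 3: $156,324 × 5/28 = $27,915. Book value $98,730.
Year 4: $156,324 × 4/28 = $22,332. Book value $76,398.
Year 5: $156,324 × 3/28 = $16,749. Book value $59,649.
Year 6: $156,324 × 2/28 = $11,166. Book value $48,483.

$48,483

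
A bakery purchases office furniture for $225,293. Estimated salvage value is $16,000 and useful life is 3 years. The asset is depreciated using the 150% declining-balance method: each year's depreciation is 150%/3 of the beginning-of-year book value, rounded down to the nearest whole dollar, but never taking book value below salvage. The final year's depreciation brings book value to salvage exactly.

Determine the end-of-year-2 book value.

Depreciable base = $225,293 − $16,000 = $209,293.
Year 1: ⌊$225,293 × 150%/3⌋ = $112,646. Book value $112,647.
Year 2: ⌊$112,647 × 150%/3⌋ = $56,323. Book value $56,324.

$56,324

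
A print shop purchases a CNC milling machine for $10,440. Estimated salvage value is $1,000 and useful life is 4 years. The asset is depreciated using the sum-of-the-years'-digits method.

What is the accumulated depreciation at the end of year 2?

$6,608

Depreciable base = $10,440 − $1,000 = $9,440.
Sum of the years' digits = 4+3+2+1 = 10.
Year 1: $9,440 × 4/10 = $3,776. Book value $6,664.
Year 2: $9,440 × 3/10 = $2,832. Book value $3,832.
Accumulated through year 2 = $10,440 − $3,832 = $6,608.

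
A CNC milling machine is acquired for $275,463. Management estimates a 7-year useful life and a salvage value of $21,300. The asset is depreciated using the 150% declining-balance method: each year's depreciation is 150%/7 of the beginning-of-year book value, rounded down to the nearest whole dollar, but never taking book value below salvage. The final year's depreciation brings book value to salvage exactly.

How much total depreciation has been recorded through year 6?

Depreciable base = $275,463 − $21,300 = $254,163.
Year 1: ⌊$275,463 × 150%/7⌋ = $59,027. Book value $216,436.
Year 2: ⌊$216,436 × 150%/7⌋ = $46,379. Book value $170,057.
Year 3: ⌊$170,057 × 150%/7⌋ = $36,440. Book value $133,617.
Year 4: ⌊$133,617 × 150%/7⌋ = $28,632. Book value $104,985.
Year 5: ⌊$104,985 × 150%/7⌋ = $22,496. Book value $82,489.
Year 6: ⌊$82,489 × 150%/7⌋ = $17,676. Book value $64,813.
Accumulated through year 6 = $275,463 − $64,813 = $210,650.

$210,650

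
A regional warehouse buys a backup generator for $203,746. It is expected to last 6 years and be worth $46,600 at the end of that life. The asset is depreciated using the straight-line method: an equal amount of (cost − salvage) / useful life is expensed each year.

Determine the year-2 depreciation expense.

$26,191

Depreciable base = $203,746 − $46,600 = $157,146.
Annual expense = $157,146 / 6 = $26,191.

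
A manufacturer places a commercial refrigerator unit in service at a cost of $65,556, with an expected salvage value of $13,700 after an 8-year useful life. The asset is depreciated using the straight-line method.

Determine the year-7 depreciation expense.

Depreciable base = $65,556 − $13,700 = $51,856.
Annual expense = $51,856 / 8 = $6,482.

$6,482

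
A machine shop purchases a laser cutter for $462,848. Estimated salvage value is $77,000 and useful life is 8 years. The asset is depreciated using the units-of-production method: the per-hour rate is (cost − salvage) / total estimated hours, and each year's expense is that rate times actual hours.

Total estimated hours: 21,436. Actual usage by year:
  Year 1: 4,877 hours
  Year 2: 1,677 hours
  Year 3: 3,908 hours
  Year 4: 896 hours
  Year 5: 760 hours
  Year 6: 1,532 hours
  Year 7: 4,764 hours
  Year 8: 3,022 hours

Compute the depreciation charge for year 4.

Depreciable base = $462,848 − $77,000 = $385,848.
Rate = $385,848 / 21,436 hours = $18 per hour.
Year 1: 4,877 × $18 = $87,786. Book value $375,062.
Year 2: 1,677 × $18 = $30,186. Book value $344,876.
Year 3: 3,908 × $18 = $70,344. Book value $274,532.
Year 4: 896 × $18 = $16,128. Book value $258,404.

$16,128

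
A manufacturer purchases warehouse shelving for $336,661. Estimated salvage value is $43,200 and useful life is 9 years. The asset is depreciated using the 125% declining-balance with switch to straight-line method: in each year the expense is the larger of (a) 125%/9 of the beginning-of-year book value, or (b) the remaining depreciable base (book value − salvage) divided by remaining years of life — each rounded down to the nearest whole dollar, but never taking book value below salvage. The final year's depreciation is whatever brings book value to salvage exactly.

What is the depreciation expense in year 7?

Depreciable base = $336,661 − $43,200 = $293,461.
Year 1: DB = ⌊$336,661 × 125%/9⌋ = $46,758; SL = ⌊$293,461/9⌋ = $32,606 → take DB $46,758. Book value $289,903.
Year 2: DB = ⌊$289,903 × 125%/9⌋ = $40,264; SL = ⌊$246,703/8⌋ = $30,837 → take DB $40,264. Book value $249,639.
Year 3: DB = ⌊$249,639 × 125%/9⌋ = $34,672; SL = ⌊$206,439/7⌋ = $29,491 → take DB $34,672. Book value $214,967.
Year 4: DB = ⌊$214,967 × 125%/9⌋ = $29,856; SL = ⌊$171,767/6⌋ = $28,627 → take DB $29,856. Book value $185,111.
Year 5: DB = ⌊$185,111 × 125%/9⌋ = $25,709; SL = ⌊$141,911/5⌋ = $28,382 → take SL $28,382. Book value $156,729.
Year 6: DB = ⌊$156,729 × 125%/9⌋ = $21,767; SL = ⌊$113,529/4⌋ = $28,382 → take SL $28,382. Book value $128,347.
Year 7: DB = ⌊$128,347 × 125%/9⌋ = $17,825; SL = ⌊$85,147/3⌋ = $28,382 → take SL $28,382. Book value $99,965.

$28,382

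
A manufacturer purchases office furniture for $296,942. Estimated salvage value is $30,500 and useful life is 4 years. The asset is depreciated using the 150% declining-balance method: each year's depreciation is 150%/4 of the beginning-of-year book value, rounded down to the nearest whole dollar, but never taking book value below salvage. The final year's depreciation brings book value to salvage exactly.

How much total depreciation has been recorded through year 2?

$180,948

Depreciable base = $296,942 − $30,500 = $266,442.
Year 1: ⌊$296,942 × 150%/4⌋ = $111,353. Book value $185,589.
Year 2: ⌊$185,589 × 150%/4⌋ = $69,595. Book value $115,994.
Accumulated through year 2 = $296,942 − $115,994 = $180,948.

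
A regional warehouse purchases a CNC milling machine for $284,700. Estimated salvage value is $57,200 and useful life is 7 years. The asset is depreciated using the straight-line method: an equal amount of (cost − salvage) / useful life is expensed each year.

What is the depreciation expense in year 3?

Depreciable base = $284,700 − $57,200 = $227,500.
Annual expense = $227,500 / 7 = $32,500.

$32,500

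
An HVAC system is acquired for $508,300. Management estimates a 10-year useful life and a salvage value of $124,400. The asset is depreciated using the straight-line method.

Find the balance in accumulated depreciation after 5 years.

$191,950

Depreciable base = $508,300 − $124,400 = $383,900.
Annual expense = $383,900 / 10 = $38,390.
End of year 1: book value $469,910.
End of year 2: book value $431,520.
End of year 3: book value $393,130.
End of year 4: book value $354,740.
End of year 5: book value $316,350.
Accumulated through year 5 = $508,300 − $316,350 = $191,950.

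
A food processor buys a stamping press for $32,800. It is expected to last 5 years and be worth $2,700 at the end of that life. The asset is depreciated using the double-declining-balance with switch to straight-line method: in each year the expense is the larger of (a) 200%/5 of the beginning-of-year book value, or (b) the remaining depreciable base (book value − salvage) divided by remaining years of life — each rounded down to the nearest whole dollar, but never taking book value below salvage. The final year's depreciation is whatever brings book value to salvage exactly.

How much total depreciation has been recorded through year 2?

Depreciable base = $32,800 − $2,700 = $30,100.
Year 1: DB = ⌊$32,800 × 200%/5⌋ = $13,120; SL = ⌊$30,100/5⌋ = $6,020 → take DB $13,120. Book value $19,680.
Year 2: DB = ⌊$19,680 × 200%/5⌋ = $7,872; SL = ⌊$16,980/4⌋ = $4,245 → take DB $7,872. Book value $11,808.
Accumulated through year 2 = $32,800 − $11,808 = $20,992.

$20,992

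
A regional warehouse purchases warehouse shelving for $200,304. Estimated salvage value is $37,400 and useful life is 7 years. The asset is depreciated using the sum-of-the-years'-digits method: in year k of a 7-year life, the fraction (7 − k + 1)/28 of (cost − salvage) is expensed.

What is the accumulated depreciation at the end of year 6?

$157,086

Depreciable base = $200,304 − $37,400 = $162,904.
Sum of the years' digits = 7+6+5+4+3+2+1 = 28.
Year 1: $162,904 × 7/28 = $40,726. Book value $159,578.
Year 2: $162,904 × 6/28 = $34,908. Book value $124,670.
Year 3: $162,904 × 5/28 = $29,090. Book value $95,580.
Year 4: $162,904 × 4/28 = $23,272. Book value $72,308.
Year 5: $162,904 × 3/28 = $17,454. Book value $54,854.
Year 6: $162,904 × 2/28 = $11,636. Book value $43,218.
Accumulated through year 6 = $200,304 − $43,218 = $157,086.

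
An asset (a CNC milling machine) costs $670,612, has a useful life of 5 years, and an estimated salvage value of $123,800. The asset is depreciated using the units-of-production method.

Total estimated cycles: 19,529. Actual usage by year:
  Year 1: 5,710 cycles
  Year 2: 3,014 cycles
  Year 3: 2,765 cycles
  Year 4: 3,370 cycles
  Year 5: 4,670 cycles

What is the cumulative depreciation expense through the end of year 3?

$321,692

Depreciable base = $670,612 − $123,800 = $546,812.
Rate = $546,812 / 19,529 cycles = $28 per cycle.
Year 1: 5,710 × $28 = $159,880. Book value $510,732.
Year 2: 3,014 × $28 = $84,392. Book value $426,340.
Year 3: 2,765 × $28 = $77,420. Book value $348,920.
Accumulated through year 3 = $670,612 − $348,920 = $321,692.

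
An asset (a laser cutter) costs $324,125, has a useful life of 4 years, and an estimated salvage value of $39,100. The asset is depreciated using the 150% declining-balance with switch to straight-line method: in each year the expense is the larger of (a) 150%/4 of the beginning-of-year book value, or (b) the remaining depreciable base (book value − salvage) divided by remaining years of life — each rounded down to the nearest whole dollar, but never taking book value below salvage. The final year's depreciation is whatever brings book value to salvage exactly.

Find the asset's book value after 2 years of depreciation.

Depreciable base = $324,125 − $39,100 = $285,025.
Year 1: DB = ⌊$324,125 × 150%/4⌋ = $121,546; SL = ⌊$285,025/4⌋ = $71,256 → take DB $121,546. Book value $202,579.
Year 2: DB = ⌊$202,579 × 150%/4⌋ = $75,967; SL = ⌊$163,479/3⌋ = $54,493 → take DB $75,967. Book value $126,612.

$126,612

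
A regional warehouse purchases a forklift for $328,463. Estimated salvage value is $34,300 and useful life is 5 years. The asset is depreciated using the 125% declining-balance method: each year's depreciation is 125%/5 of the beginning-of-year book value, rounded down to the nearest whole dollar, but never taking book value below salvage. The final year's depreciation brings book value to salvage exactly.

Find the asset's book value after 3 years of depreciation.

Depreciable base = $328,463 − $34,300 = $294,163.
Year 1: ⌊$328,463 × 125%/5⌋ = $82,115. Book value $246,348.
Year 2: ⌊$246,348 × 125%/5⌋ = $61,587. Book value $184,761.
Year 3: ⌊$184,761 × 125%/5⌋ = $46,190. Book value $138,571.

$138,571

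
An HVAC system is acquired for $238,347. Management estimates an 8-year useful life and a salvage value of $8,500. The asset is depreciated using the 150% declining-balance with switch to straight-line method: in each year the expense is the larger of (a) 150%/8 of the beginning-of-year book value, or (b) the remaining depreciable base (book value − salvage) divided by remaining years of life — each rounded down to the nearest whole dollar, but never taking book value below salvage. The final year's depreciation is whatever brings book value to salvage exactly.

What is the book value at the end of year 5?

Depreciable base = $238,347 − $8,500 = $229,847.
Year 1: DB = ⌊$238,347 × 150%/8⌋ = $44,690; SL = ⌊$229,847/8⌋ = $28,730 → take DB $44,690. Book value $193,657.
Year 2: DB = ⌊$193,657 × 150%/8⌋ = $36,310; SL = ⌊$185,157/7⌋ = $26,451 → take DB $36,310. Book value $157,347.
Year 3: DB = ⌊$157,347 × 150%/8⌋ = $29,502; SL = ⌊$148,847/6⌋ = $24,807 → take DB $29,502. Book value $127,845.
Year 4: DB = ⌊$127,845 × 150%/8⌋ = $23,970; SL = ⌊$119,345/5⌋ = $23,869 → take DB $23,970. Book value $103,875.
Year 5: DB = ⌊$103,875 × 150%/8⌋ = $19,476; SL = ⌊$95,375/4⌋ = $23,843 → take SL $23,843. Book value $80,032.

$80,032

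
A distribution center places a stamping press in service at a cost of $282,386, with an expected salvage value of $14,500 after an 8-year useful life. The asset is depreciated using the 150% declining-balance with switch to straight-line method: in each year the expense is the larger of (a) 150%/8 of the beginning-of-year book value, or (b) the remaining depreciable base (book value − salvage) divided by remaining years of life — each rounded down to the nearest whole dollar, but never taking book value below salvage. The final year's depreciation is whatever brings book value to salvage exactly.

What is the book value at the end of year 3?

$151,467

Depreciable base = $282,386 − $14,500 = $267,886.
Year 1: DB = ⌊$282,386 × 150%/8⌋ = $52,947; SL = ⌊$267,886/8⌋ = $33,485 → take DB $52,947. Book value $229,439.
Year 2: DB = ⌊$229,439 × 150%/8⌋ = $43,019; SL = ⌊$214,939/7⌋ = $30,705 → take DB $43,019. Book value $186,420.
Year 3: DB = ⌊$186,420 × 150%/8⌋ = $34,953; SL = ⌊$171,920/6⌋ = $28,653 → take DB $34,953. Book value $151,467.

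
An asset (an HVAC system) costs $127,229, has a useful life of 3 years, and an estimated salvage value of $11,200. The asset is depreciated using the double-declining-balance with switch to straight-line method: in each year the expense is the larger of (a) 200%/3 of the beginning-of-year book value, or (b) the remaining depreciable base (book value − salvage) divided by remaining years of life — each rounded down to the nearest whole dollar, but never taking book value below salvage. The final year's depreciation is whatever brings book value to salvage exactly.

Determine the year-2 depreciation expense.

$28,273

Depreciable base = $127,229 − $11,200 = $116,029.
Year 1: DB = ⌊$127,229 × 200%/3⌋ = $84,819; SL = ⌊$116,029/3⌋ = $38,676 → take DB $84,819. Book value $42,410.
Year 2: DB = ⌊$42,410 × 200%/3⌋ = $28,273; SL = ⌊$31,210/2⌋ = $15,605 → take DB $28,273. Book value $14,137.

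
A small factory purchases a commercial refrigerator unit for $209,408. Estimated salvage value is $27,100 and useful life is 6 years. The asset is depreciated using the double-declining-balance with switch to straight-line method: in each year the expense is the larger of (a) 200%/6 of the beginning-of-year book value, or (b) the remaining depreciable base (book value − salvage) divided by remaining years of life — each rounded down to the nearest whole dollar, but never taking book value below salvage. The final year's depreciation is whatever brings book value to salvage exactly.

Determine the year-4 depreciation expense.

$20,682

Depreciable base = $209,408 − $27,100 = $182,308.
Year 1: DB = ⌊$209,408 × 200%/6⌋ = $69,802; SL = ⌊$182,308/6⌋ = $30,384 → take DB $69,802. Book value $139,606.
Year 2: DB = ⌊$139,606 × 200%/6⌋ = $46,535; SL = ⌊$112,506/5⌋ = $22,501 → take DB $46,535. Book value $93,071.
Year 3: DB = ⌊$93,071 × 200%/6⌋ = $31,023; SL = ⌊$65,971/4⌋ = $16,492 → take DB $31,023. Book value $62,048.
Year 4: DB = ⌊$62,048 × 200%/6⌋ = $20,682; SL = ⌊$34,948/3⌋ = $11,649 → take DB $20,682. Book value $41,366.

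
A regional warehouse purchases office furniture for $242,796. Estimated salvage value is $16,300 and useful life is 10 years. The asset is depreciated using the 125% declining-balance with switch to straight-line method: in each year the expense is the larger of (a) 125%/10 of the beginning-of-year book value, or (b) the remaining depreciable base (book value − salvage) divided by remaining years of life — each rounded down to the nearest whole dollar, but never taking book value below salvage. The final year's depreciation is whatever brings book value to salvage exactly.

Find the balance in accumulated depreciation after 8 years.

$184,680

Depreciable base = $242,796 − $16,300 = $226,496.
Year 1: DB = ⌊$242,796 × 125%/10⌋ = $30,349; SL = ⌊$226,496/10⌋ = $22,649 → take DB $30,349. Book value $212,447.
Year 2: DB = ⌊$212,447 × 125%/10⌋ = $26,555; SL = ⌊$196,147/9⌋ = $21,794 → take DB $26,555. Book value $185,892.
Year 3: DB = ⌊$185,892 × 125%/10⌋ = $23,236; SL = ⌊$169,592/8⌋ = $21,199 → take DB $23,236. Book value $162,656.
Year 4: DB = ⌊$162,656 × 125%/10⌋ = $20,332; SL = ⌊$146,356/7⌋ = $20,908 → take SL $20,908. Book value $141,748.
Year 5: DB = ⌊$141,748 × 125%/10⌋ = $17,718; SL = ⌊$125,448/6⌋ = $20,908 → take SL $20,908. Book value $120,840.
Year 6: DB = ⌊$120,840 × 125%/10⌋ = $15,105; SL = ⌊$104,540/5⌋ = $20,908 → take SL $20,908. Book value $99,932.
Year 7: DB = ⌊$99,932 × 125%/10⌋ = $12,491; SL = ⌊$83,632/4⌋ = $20,908 → take SL $20,908. Book value $79,024.
Year 8: DB = ⌊$79,024 × 125%/10⌋ = $9,878; SL = ⌊$62,724/3⌋ = $20,908 → take SL $20,908. Book value $58,116.
Accumulated through year 8 = $242,796 − $58,116 = $184,680.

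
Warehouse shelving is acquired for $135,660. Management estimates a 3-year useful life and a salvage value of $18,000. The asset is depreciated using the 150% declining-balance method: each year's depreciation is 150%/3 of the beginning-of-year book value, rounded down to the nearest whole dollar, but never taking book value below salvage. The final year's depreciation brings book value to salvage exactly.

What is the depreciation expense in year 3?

Depreciable base = $135,660 − $18,000 = $117,660.
Year 1: ⌊$135,660 × 150%/3⌋ = $67,830. Book value $67,830.
Year 2: ⌊$67,830 × 150%/3⌋ = $33,915. Book value $33,915.
Year 3 (final): $33,915 − $18,000 = $15,915. Book value $18,000.

$15,915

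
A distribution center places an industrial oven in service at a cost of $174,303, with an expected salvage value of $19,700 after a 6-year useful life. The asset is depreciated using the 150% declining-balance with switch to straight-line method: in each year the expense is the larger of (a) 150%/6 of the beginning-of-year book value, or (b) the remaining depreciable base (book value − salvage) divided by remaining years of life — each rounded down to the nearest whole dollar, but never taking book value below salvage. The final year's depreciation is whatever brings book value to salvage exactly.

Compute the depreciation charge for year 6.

Depreciable base = $174,303 − $19,700 = $154,603.
Year 1: DB = ⌊$174,303 × 150%/6⌋ = $43,575; SL = ⌊$154,603/6⌋ = $25,767 → take DB $43,575. Book value $130,728.
Year 2: DB = ⌊$130,728 × 150%/6⌋ = $32,682; SL = ⌊$111,028/5⌋ = $22,205 → take DB $32,682. Book value $98,046.
Year 3: DB = ⌊$98,046 × 150%/6⌋ = $24,511; SL = ⌊$78,346/4⌋ = $19,586 → take DB $24,511. Book value $73,535.
Year 4: DB = ⌊$73,535 × 150%/6⌋ = $18,383; SL = ⌊$53,835/3⌋ = $17,945 → take DB $18,383. Book value $55,152.
Year 5: DB = ⌊$55,152 × 150%/6⌋ = $13,788; SL = ⌊$35,452/2⌋ = $17,726 → take SL $17,726. Book value $37,426.
Year 6 (final): $37,426 − $19,700 = $17,726. Book value $19,700.

$17,726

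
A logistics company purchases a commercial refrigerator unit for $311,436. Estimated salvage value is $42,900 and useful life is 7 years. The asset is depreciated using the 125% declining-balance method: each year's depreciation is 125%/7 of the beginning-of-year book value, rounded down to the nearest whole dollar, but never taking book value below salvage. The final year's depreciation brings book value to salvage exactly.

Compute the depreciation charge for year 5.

Depreciable base = $311,436 − $42,900 = $268,536.
Year 1: ⌊$311,436 × 125%/7⌋ = $55,613. Book value $255,823.
Year 2: ⌊$255,823 × 125%/7⌋ = $45,682. Book value $210,141.
Year 3: ⌊$210,141 × 125%/7⌋ = $37,525. Book value $172,616.
Year 4: ⌊$172,616 × 125%/7⌋ = $30,824. Book value $141,792.
Year 5: ⌊$141,792 × 125%/7⌋ = $25,320. Book value $116,472.

$25,320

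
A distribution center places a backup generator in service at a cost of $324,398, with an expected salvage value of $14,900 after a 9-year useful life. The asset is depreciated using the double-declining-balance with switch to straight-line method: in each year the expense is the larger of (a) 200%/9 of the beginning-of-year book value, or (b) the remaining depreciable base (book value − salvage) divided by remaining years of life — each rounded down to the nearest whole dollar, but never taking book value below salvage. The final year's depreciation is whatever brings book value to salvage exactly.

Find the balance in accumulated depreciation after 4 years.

$205,683

Depreciable base = $324,398 − $14,900 = $309,498.
Year 1: DB = ⌊$324,398 × 200%/9⌋ = $72,088; SL = ⌊$309,498/9⌋ = $34,388 → take DB $72,088. Book value $252,310.
Year 2: DB = ⌊$252,310 × 200%/9⌋ = $56,068; SL = ⌊$237,410/8⌋ = $29,676 → take DB $56,068. Book value $196,242.
Year 3: DB = ⌊$196,242 × 200%/9⌋ = $43,609; SL = ⌊$181,342/7⌋ = $25,906 → take DB $43,609. Book value $152,633.
Year 4: DB = ⌊$152,633 × 200%/9⌋ = $33,918; SL = ⌊$137,733/6⌋ = $22,955 → take DB $33,918. Book value $118,715.
Accumulated through year 4 = $324,398 − $118,715 = $205,683.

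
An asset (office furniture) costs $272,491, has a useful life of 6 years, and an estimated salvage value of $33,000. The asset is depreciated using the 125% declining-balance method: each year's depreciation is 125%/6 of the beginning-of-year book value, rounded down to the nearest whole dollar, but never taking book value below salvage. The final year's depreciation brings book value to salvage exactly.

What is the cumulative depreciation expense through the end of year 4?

$165,456

Depreciable base = $272,491 − $33,000 = $239,491.
Year 1: ⌊$272,491 × 125%/6⌋ = $56,768. Book value $215,723.
Year 2: ⌊$215,723 × 125%/6⌋ = $44,942. Book value $170,781.
Year 3: ⌊$170,781 × 125%/6⌋ = $35,579. Book value $135,202.
Year 4: ⌊$135,202 × 125%/6⌋ = $28,167. Book value $107,035.
Accumulated through year 4 = $272,491 − $107,035 = $165,456.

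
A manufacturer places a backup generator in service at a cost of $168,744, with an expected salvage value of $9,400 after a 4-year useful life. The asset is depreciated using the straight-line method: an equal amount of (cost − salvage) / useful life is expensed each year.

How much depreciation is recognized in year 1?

Depreciable base = $168,744 − $9,400 = $159,344.
Annual expense = $159,344 / 4 = $39,836.

$39,836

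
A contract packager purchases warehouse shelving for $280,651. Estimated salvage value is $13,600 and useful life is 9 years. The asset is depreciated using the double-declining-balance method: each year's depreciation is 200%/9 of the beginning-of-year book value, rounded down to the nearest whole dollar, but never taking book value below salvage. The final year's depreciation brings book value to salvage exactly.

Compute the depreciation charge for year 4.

Depreciable base = $280,651 − $13,600 = $267,051.
Year 1: ⌊$280,651 × 200%/9⌋ = $62,366. Book value $218,285.
Year 2: ⌊$218,285 × 200%/9⌋ = $48,507. Book value $169,778.
Year 3: ⌊$169,778 × 200%/9⌋ = $37,728. Book value $132,050.
Year 4: ⌊$132,050 × 200%/9⌋ = $29,344. Book value $102,706.

$29,344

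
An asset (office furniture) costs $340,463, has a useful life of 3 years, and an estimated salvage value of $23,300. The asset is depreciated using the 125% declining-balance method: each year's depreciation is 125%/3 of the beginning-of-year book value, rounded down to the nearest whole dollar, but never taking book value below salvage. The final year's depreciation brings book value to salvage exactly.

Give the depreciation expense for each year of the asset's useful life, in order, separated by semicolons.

Depreciable base = $340,463 − $23,300 = $317,163.
Year 1: ⌊$340,463 × 125%/3⌋ = $141,859. Book value $198,604.
Year 2: ⌊$198,604 × 125%/3⌋ = $82,751. Book value $115,853.
Year 3 (final): $115,853 − $23,300 = $92,553. Book value $23,300.

$141,859; $82,751; $92,553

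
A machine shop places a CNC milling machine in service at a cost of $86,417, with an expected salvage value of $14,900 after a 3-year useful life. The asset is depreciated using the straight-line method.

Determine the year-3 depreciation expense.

Depreciable base = $86,417 − $14,900 = $71,517.
Annual expense = $71,517 / 3 = $23,839.

$23,839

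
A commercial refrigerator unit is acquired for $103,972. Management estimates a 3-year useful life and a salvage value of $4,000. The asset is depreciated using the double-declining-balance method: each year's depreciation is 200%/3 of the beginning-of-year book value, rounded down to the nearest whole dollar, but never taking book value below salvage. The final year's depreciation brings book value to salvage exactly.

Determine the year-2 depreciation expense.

$23,105

Depreciable base = $103,972 − $4,000 = $99,972.
Year 1: ⌊$103,972 × 200%/3⌋ = $69,314. Book value $34,658.
Year 2: ⌊$34,658 × 200%/3⌋ = $23,105. Book value $11,553.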